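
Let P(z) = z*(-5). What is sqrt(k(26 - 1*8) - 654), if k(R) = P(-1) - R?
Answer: I*sqrt(667) ≈ 25.826*I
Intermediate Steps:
P(z) = -5*z
k(R) = 5 - R (k(R) = -5*(-1) - R = 5 - R)
sqrt(k(26 - 1*8) - 654) = sqrt((5 - (26 - 1*8)) - 654) = sqrt((5 - (26 - 8)) - 654) = sqrt((5 - 1*18) - 654) = sqrt((5 - 18) - 654) = sqrt(-13 - 654) = sqrt(-667) = I*sqrt(667)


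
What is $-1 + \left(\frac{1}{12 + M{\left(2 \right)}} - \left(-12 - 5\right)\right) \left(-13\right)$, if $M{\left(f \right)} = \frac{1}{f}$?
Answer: $- \frac{5576}{25} \approx -223.04$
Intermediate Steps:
$-1 + \left(\frac{1}{12 + M{\left(2 \right)}} - \left(-12 - 5\right)\right) \left(-13\right) = -1 + \left(\frac{1}{12 + \frac{1}{2}} - \left(-12 - 5\right)\right) \left(-13\right) = -1 + \left(\frac{1}{12 + \frac{1}{2}} - -17\right) \left(-13\right) = -1 + \left(\frac{1}{\frac{25}{2}} + 17\right) \left(-13\right) = -1 + \left(\frac{2}{25} + 17\right) \left(-13\right) = -1 + \frac{427}{25} \left(-13\right) = -1 - \frac{5551}{25} = - \frac{5576}{25}$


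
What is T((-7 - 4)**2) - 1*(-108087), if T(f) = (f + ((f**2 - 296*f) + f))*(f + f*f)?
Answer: -308904859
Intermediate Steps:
T(f) = (f + f**2)*(f**2 - 294*f) (T(f) = (f + (f**2 - 295*f))*(f + f**2) = (f**2 - 294*f)*(f + f**2) = (f + f**2)*(f**2 - 294*f))
T((-7 - 4)**2) - 1*(-108087) = ((-7 - 4)**2)**2*(-294 + ((-7 - 4)**2)**2 - 293*(-7 - 4)**2) - 1*(-108087) = ((-11)**2)**2*(-294 + ((-11)**2)**2 - 293*(-11)**2) + 108087 = 121**2*(-294 + 121**2 - 293*121) + 108087 = 14641*(-294 + 14641 - 35453) + 108087 = 14641*(-21106) + 108087 = -309012946 + 108087 = -308904859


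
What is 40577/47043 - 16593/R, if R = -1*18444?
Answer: 509662229/289220364 ≈ 1.7622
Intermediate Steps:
R = -18444
40577/47043 - 16593/R = 40577/47043 - 16593/(-18444) = 40577*(1/47043) - 16593*(-1/18444) = 40577/47043 + 5531/6148 = 509662229/289220364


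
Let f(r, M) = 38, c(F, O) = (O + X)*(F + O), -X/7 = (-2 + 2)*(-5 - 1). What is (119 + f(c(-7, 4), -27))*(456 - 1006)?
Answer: -86350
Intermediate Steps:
X = 0 (X = -7*(-2 + 2)*(-5 - 1) = -0*(-6) = -7*0 = 0)
c(F, O) = O*(F + O) (c(F, O) = (O + 0)*(F + O) = O*(F + O))
(119 + f(c(-7, 4), -27))*(456 - 1006) = (119 + 38)*(456 - 1006) = 157*(-550) = -86350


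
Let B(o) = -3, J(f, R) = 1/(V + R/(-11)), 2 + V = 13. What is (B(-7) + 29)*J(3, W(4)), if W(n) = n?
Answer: 22/9 ≈ 2.4444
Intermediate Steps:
V = 11 (V = -2 + 13 = 11)
J(f, R) = 1/(11 - R/11) (J(f, R) = 1/(11 + R/(-11)) = 1/(11 + R*(-1/11)) = 1/(11 - R/11))
(B(-7) + 29)*J(3, W(4)) = (-3 + 29)*(-11/(-121 + 4)) = 26*(-11/(-117)) = 26*(-11*(-1/117)) = 26*(11/117) = 22/9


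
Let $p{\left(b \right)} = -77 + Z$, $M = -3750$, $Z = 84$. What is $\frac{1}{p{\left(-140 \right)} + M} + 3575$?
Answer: $\frac{13381224}{3743} \approx 3575.0$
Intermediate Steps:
$p{\left(b \right)} = 7$ ($p{\left(b \right)} = -77 + 84 = 7$)
$\frac{1}{p{\left(-140 \right)} + M} + 3575 = \frac{1}{7 - 3750} + 3575 = \frac{1}{-3743} + 3575 = - \frac{1}{3743} + 3575 = \frac{13381224}{3743}$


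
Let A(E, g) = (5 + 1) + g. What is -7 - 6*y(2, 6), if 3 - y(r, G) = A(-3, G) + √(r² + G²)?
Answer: 47 + 12*√10 ≈ 84.947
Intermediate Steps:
A(E, g) = 6 + g
y(r, G) = -3 - G - √(G² + r²) (y(r, G) = 3 - ((6 + G) + √(r² + G²)) = 3 - ((6 + G) + √(G² + r²)) = 3 - (6 + G + √(G² + r²)) = 3 + (-6 - G - √(G² + r²)) = -3 - G - √(G² + r²))
-7 - 6*y(2, 6) = -7 - 6*(-3 - 1*6 - √(6² + 2²)) = -7 - 6*(-3 - 6 - √(36 + 4)) = -7 - 6*(-3 - 6 - √40) = -7 - 6*(-3 - 6 - 2*√10) = -7 - 6*(-9 - 2*√10) = -7 + (54 + 12*√10) = 47 + 12*√10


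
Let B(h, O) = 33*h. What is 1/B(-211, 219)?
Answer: -1/6963 ≈ -0.00014362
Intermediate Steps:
1/B(-211, 219) = 1/(33*(-211)) = 1/(-6963) = -1/6963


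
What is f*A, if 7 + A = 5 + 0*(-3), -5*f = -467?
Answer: -934/5 ≈ -186.80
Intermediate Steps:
f = 467/5 (f = -⅕*(-467) = 467/5 ≈ 93.400)
A = -2 (A = -7 + (5 + 0*(-3)) = -7 + (5 + 0) = -7 + 5 = -2)
f*A = (467/5)*(-2) = -934/5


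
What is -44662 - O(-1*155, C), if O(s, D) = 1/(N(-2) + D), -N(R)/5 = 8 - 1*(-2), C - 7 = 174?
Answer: -5850723/131 ≈ -44662.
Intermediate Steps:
C = 181 (C = 7 + 174 = 181)
N(R) = -50 (N(R) = -5*(8 - 1*(-2)) = -5*(8 + 2) = -5*10 = -50)
O(s, D) = 1/(-50 + D)
-44662 - O(-1*155, C) = -44662 - 1/(-50 + 181) = -44662 - 1/131 = -5850723/131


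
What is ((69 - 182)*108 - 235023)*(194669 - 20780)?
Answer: -42990055803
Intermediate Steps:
((69 - 182)*108 - 235023)*(194669 - 20780) = (-113*108 - 235023)*173889 = (-12204 - 235023)*173889 = -247227*173889 = -42990055803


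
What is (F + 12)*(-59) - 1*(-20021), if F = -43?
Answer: 21850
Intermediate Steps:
(F + 12)*(-59) - 1*(-20021) = (-43 + 12)*(-59) - 1*(-20021) = -31*(-59) + 20021 = 1829 + 20021 = 21850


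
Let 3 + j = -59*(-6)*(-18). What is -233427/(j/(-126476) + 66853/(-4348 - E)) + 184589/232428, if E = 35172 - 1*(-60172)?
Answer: 85510391307258003293/227191499660748 ≈ 3.7638e+5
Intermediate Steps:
j = -6375 (j = -3 - 59*(-6)*(-18) = -3 + 354*(-18) = -3 - 6372 = -6375)
E = 95344 (E = 35172 + 60172 = 95344)
-233427/(j/(-126476) + 66853/(-4348 - E)) + 184589/232428 = -233427/(-6375/(-126476) + 66853/(-4348 - 1*95344)) + 184589/232428 = -233427/(-6375*(-1/126476) + 66853/(-4348 - 95344)) + 184589*(1/232428) = -233427/(6375/126476 + 66853/(-99692)) + 184589/232428 = -233427/(6375/126476 + 66853*(-1/99692)) + 184589/232428 = -233427/(6375/126476 - 66853/99692) + 184589/232428 = -233427/(-977470441/1576080674) + 184589/232428 = -233427*(-1576080674/977470441) + 184589/232428 = 367899783489798/977470441 + 184589/232428 = 85510391307258003293/227191499660748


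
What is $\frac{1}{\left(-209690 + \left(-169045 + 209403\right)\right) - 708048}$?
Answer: $- \frac{1}{877380} \approx -1.1398 \cdot 10^{-6}$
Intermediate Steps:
$\frac{1}{\left(-209690 + \left(-169045 + 209403\right)\right) - 708048} = \frac{1}{\left(-209690 + 40358\right) - 708048} = \frac{1}{-169332 - 708048} = \frac{1}{-877380} = - \frac{1}{877380}$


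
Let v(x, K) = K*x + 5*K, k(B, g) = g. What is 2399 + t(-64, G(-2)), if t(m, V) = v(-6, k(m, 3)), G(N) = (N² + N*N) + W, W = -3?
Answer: 2396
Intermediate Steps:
G(N) = -3 + 2*N² (G(N) = (N² + N*N) - 3 = (N² + N²) - 3 = 2*N² - 3 = -3 + 2*N²)
v(x, K) = 5*K + K*x
t(m, V) = -3 (t(m, V) = 3*(5 - 6) = 3*(-1) = -3)
2399 + t(-64, G(-2)) = 2399 - 3 = 2396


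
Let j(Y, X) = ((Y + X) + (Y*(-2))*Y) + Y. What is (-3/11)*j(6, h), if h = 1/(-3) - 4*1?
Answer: 193/11 ≈ 17.545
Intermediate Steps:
h = -13/3 (h = -1/3 - 4 = -13/3 ≈ -4.3333)
j(Y, X) = X - 2*Y**2 + 2*Y (j(Y, X) = ((X + Y) + (-2*Y)*Y) + Y = ((X + Y) - 2*Y**2) + Y = (X + Y - 2*Y**2) + Y = X - 2*Y**2 + 2*Y)
(-3/11)*j(6, h) = (-3/11)*(-13/3 - 2*6**2 + 2*6) = ((1/11)*(-3))*(-13/3 - 2*36 + 12) = -3*(-13/3 - 72 + 12)/11 = -3/11*(-193/3) = 193/11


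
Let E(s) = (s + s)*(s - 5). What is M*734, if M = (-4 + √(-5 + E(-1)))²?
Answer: 16882 - 5872*√7 ≈ 1346.1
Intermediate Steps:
E(s) = 2*s*(-5 + s) (E(s) = (2*s)*(-5 + s) = 2*s*(-5 + s))
M = (-4 + √7)² (M = (-4 + √(-5 + 2*(-1)*(-5 - 1)))² = (-4 + √(-5 + 2*(-1)*(-6)))² = (-4 + √(-5 + 12))² = (-4 + √7)² ≈ 1.8340)
M*734 = (4 - √7)²*734 = 734*(4 - √7)²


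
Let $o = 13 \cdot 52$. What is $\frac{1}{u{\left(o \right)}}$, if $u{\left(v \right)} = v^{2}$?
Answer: $\frac{1}{456976} \approx 2.1883 \cdot 10^{-6}$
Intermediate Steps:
$o = 676$
$\frac{1}{u{\left(o \right)}} = \frac{1}{676^{2}} = \frac{1}{456976}$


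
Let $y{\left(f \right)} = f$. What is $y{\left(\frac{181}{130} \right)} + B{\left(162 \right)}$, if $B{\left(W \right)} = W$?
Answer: $\frac{21241}{130} \approx 163.39$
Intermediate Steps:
$y{\left(\frac{181}{130} \right)} + B{\left(162 \right)} = \frac{181}{130} + 162 = \frac{21241}{130}$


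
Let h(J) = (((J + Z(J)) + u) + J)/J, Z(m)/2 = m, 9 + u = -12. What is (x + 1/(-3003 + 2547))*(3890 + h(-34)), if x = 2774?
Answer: 55833319077/5168 ≈ 1.0804e+7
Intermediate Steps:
u = -21 (u = -9 - 12 = -21)
Z(m) = 2*m
h(J) = (-21 + 4*J)/J (h(J) = (((J + 2*J) - 21) + J)/J = ((3*J - 21) + J)/J = ((-21 + 3*J) + J)/J = (-21 + 4*J)/J)
(x + 1/(-3003 + 2547))*(3890 + h(-34)) = (2774 + 1/(-3003 + 2547))*(3890 + (4 - 21/(-34))) = (2774 + 1/(-456))*(3890 + (4 - 21*(-1/34))) = (2774 - 1/456)*(3890 + (4 + 21/34)) = 1264943*(3890 + 157/34)/456 = (1264943/456)*(132417/34) = 55833319077/5168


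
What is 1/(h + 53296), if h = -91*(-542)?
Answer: 1/102618 ≈ 9.7449e-6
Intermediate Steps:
h = 49322
1/(h + 53296) = 1/(49322 + 53296) = 1/102618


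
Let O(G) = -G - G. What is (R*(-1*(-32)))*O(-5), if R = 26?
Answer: 8320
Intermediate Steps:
O(G) = -2*G
(R*(-1*(-32)))*O(-5) = (26*(-1*(-32)))*(-2*(-5)) = (26*32)*10 = 832*10 = 8320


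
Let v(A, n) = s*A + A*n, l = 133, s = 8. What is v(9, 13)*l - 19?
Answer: 25118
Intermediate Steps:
v(A, n) = 8*A + A*n
v(9, 13)*l - 19 = (9*(8 + 13))*133 - 19 = (9*21)*133 - 19 = 189*133 - 19 = 25137 - 19 = 25118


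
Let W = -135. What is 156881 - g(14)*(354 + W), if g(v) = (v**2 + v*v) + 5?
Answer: 69938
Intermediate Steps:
g(v) = 5 + 2*v**2 (g(v) = (v**2 + v**2) + 5 = 2*v**2 + 5 = 5 + 2*v**2)
156881 - g(14)*(354 + W) = 156881 - (5 + 2*14**2)*(354 - 135) = 156881 - (5 + 2*196)*219 = 156881 - (5 + 392)*219 = 156881 - 397*219 = 156881 - 1*86943 = 156881 - 86943 = 69938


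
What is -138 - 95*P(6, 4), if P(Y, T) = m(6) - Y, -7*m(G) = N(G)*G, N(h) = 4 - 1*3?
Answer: 3594/7 ≈ 513.43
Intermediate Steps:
N(h) = 1 (N(h) = 4 - 3 = 1)
m(G) = -G/7
P(Y, T) = -6/7 - Y (P(Y, T) = -⅐*6 - Y = -6/7 - Y)
-138 - 95*P(6, 4) = -138 - 95*(-6/7 - 1*6) = -138 - 95*(-6/7 - 6) = -138 - 95*(-48/7) = -138 + 4560/7 = 3594/7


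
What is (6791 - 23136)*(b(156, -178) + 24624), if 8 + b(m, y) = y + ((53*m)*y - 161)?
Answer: 23658194315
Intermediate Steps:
b(m, y) = -169 + y + 53*m*y (b(m, y) = -8 + (y + ((53*m)*y - 161)) = -8 + (y + (53*m*y - 161)) = -8 + (y + (-161 + 53*m*y)) = -8 + (-161 + y + 53*m*y) = -169 + y + 53*m*y)
(6791 - 23136)*(b(156, -178) + 24624) = (6791 - 23136)*((-169 - 178 + 53*156*(-178)) + 24624) = -16345*((-169 - 178 - 1471704) + 24624) = -16345*(-1472051 + 24624) = -16345*(-1447427) = 23658194315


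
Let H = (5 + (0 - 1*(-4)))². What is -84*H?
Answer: -6804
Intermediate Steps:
H = 81 (H = (5 + (0 + 4))² = (5 + 4)² = 9² = 81)
-84*H = -84*81 = -6804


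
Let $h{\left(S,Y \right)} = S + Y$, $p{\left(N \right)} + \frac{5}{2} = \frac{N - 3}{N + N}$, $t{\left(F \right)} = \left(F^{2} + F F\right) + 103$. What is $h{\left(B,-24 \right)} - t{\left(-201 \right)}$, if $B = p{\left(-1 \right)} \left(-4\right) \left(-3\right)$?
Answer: $-80935$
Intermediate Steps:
$t{\left(F \right)} = 103 + 2 F^{2}$ ($t{\left(F \right)} = \left(F^{2} + F^{2}\right) + 103 = 2 F^{2} + 103 = 103 + 2 F^{2}$)
$p{\left(N \right)} = - \frac{5}{2} + \frac{-3 + N}{2 N}$ ($p{\left(N \right)} = - \frac{5}{2} + \frac{N - 3}{N + N} = - \frac{5}{2} + \frac{-3 + N}{2 N}$)
$B = -6$ ($B = \left(-2 - \frac{3}{2 \left(-1\right)}\right) \left(-4\right) \left(-3\right) = \left(-2 - - \frac{3}{2}\right) \left(-4\right) \left(-3\right) = \left(-2 + \frac{3}{2}\right) \left(-4\right) \left(-3\right) = \left(- \frac{1}{2}\right) \left(-4\right) \left(-3\right) = 2 \left(-3\right) = -6$)
$h{\left(B,-24 \right)} - t{\left(-201 \right)} = \left(-6 - 24\right) - \left(103 + 2 \left(-201\right)^{2}\right) = -30 - \left(103 + 2 \cdot 40401\right) = -30 - \left(103 + 80802\right) = -30 - 80905 = -80935$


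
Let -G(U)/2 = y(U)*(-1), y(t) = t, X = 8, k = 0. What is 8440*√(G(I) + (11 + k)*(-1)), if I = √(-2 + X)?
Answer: 8440*√(-11 + 2*√6) ≈ 20847.0*I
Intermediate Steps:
I = √6 (I = √(-2 + 8) = √6 ≈ 2.4495)
G(U) = 2*U (G(U) = -2*U*(-1) = -(-2)*U = 2*U)
8440*√(G(I) + (11 + k)*(-1)) = 8440*√(2*√6 + (11 + 0)*(-1)) = 8440*√(2*√6 + 11*(-1)) = 8440*√(2*√6 - 11) = 8440*√(-11 + 2*√6)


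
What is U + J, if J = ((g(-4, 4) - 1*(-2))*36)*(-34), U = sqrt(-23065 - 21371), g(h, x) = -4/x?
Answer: -1224 + 46*I*sqrt(21) ≈ -1224.0 + 210.8*I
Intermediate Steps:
U = 46*I*sqrt(21) (U = sqrt(-44436) = 46*I*sqrt(21) ≈ 210.8*I)
J = -1224 (J = ((-4/4 - 1*(-2))*36)*(-34) = ((-4*1/4 + 2)*36)*(-34) = ((-1 + 2)*36)*(-34) = (1*36)*(-34) = 36*(-34) = -1224)
U + J = 46*I*sqrt(21) - 1224 = -1224 + 46*I*sqrt(21)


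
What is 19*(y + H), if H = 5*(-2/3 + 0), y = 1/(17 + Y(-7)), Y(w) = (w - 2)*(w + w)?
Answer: -27113/429 ≈ -63.200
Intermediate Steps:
Y(w) = 2*w*(-2 + w) (Y(w) = (-2 + w)*(2*w) = 2*w*(-2 + w))
y = 1/143 (y = 1/(17 + 2*(-7)*(-2 - 7)) = 1/(17 + 2*(-7)*(-9)) = 1/(17 + 126) = 1/143 ≈ 0.0069930)
H = -10/3 (H = 5*(-2*1/3 + 0) = 5*(-2/3 + 0) = 5*(-2/3) = -10/3 ≈ -3.3333)
19*(y + H) = 19*(1/143 - 10/3) = 19*(-1427/429) = -27113/429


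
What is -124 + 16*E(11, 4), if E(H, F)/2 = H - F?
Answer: 100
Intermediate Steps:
E(H, F) = -2*F + 2*H (E(H, F) = 2*(H - F) = -2*F + 2*H)
-124 + 16*E(11, 4) = -124 + 16*(-2*4 + 2*11) = -124 + 16*(-8 + 22) = -124 + 16*14 = -124 + 224 = 100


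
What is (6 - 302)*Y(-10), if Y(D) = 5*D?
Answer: 14800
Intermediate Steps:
(6 - 302)*Y(-10) = (6 - 302)*(5*(-10)) = -296*(-50) = 14800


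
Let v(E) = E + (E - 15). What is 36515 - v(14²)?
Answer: 36138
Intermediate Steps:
v(E) = -15 + 2*E (v(E) = E + (-15 + E) = -15 + 2*E)
36515 - v(14²) = 36515 - (-15 + 2*14²) = 36515 - (-15 + 2*196) = 36515 - (-15 + 392) = 36515 - 1*377 = 36515 - 377 = 36138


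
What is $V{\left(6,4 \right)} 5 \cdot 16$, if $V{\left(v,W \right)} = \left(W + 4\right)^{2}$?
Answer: $5120$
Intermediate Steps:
$V{\left(v,W \right)} = \left(4 + W\right)^{2}$
$V{\left(6,4 \right)} 5 \cdot 16 = \left(4 + 4\right)^{2} \cdot 5 \cdot 16 = 8^{2} \cdot 5 \cdot 16 = 64 \cdot 5 \cdot 16 = 320 \cdot 16 = 5120$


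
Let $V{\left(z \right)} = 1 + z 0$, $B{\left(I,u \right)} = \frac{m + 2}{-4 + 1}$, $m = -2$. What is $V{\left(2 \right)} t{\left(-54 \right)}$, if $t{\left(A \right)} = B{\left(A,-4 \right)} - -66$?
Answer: $66$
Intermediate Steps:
$B{\left(I,u \right)} = 0$ ($B{\left(I,u \right)} = \frac{-2 + 2}{-4 + 1} = \frac{0}{-3} = 0 \left(- \frac{1}{3}\right) = 0$)
$V{\left(z \right)} = 1$ ($V{\left(z \right)} = 1 + 0 = 1$)
$t{\left(A \right)} = 66$ ($t{\left(A \right)} = 0 - -66 = 0 + 66 = 66$)
$V{\left(2 \right)} t{\left(-54 \right)} = 1 \cdot 66 = 66$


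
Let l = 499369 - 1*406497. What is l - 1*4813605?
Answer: -4720733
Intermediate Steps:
l = 92872 (l = 499369 - 406497 = 92872)
l - 1*4813605 = 92872 - 1*4813605 = 92872 - 4813605 = -4720733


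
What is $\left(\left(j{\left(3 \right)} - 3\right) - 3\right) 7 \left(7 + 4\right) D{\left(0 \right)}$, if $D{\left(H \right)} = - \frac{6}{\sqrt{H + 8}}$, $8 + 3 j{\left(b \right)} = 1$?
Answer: $\frac{1925 \sqrt{2}}{2} \approx 1361.2$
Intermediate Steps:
$j{\left(b \right)} = - \frac{7}{3}$ ($j{\left(b \right)} = - \frac{8}{3} + \frac{1}{3} \cdot 1 = - \frac{8}{3} + \frac{1}{3} = - \frac{7}{3}$)
$D{\left(H \right)} = - \frac{6}{\sqrt{8 + H}}$
$\left(\left(j{\left(3 \right)} - 3\right) - 3\right) 7 \left(7 + 4\right) D{\left(0 \right)} = \left(\left(- \frac{7}{3} - 3\right) - 3\right) 7 \left(7 + 4\right) \left(- \frac{6}{\sqrt{8 + 0}}\right) = \left(- \frac{16}{3} - 3\right) 7 \cdot 11 \left(- \frac{6}{2 \sqrt{2}}\right) = \left(- \frac{25}{3}\right) 7 \cdot 11 \left(- 6 \frac{\sqrt{2}}{4}\right) = \left(- \frac{175}{3}\right) 11 \left(- \frac{3 \sqrt{2}}{2}\right) = - \frac{1925 \left(- \frac{3 \sqrt{2}}{2}\right)}{3} = \frac{1925 \sqrt{2}}{2}$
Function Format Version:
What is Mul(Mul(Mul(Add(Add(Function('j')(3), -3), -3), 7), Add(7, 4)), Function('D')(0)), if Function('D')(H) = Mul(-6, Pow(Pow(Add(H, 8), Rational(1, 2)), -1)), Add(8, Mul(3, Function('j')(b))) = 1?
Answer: Mul(Rational(1925, 2), Pow(2, Rational(1, 2))) ≈ 1361.2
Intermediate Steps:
Function('j')(b) = Rational(-7, 3) (Function('j')(b) = Add(Rational(-8, 3), Mul(Rational(1, 3), 1)) = Add(Rational(-8, 3), Rational(1, 3)) = Rational(-7, 3))
Function('D')(H) = Mul(-6, Pow(Add(8, H), Rational(-1, 2))) (Function('D')(H) = Mul(-6, Pow(Pow(Add(8, H), Rational(1, 2)), -1)) = Mul(-6, Pow(Add(8, H), Rational(-1, 2))))
Mul(Mul(Mul(Add(Add(Function('j')(3), -3), -3), 7), Add(7, 4)), Function('D')(0)) = Mul(Mul(Mul(Add(Add(Rational(-7, 3), -3), -3), 7), Add(7, 4)), Mul(-6, Pow(Add(8, 0), Rational(-1, 2)))) = Mul(Mul(Mul(Add(Rational(-16, 3), -3), 7), 11), Mul(-6, Pow(8, Rational(-1, 2)))) = Mul(Mul(Mul(Rational(-25, 3), 7), 11), Mul(-6, Mul(Rational(1, 4), Pow(2, Rational(1, 2))))) = Mul(Mul(Rational(-175, 3), 11), Mul(Rational(-3, 2), Pow(2, Rational(1, 2)))) = Mul(Rational(-1925, 3), Mul(Rational(-3, 2), Pow(2, Rational(1, 2)))) = Mul(Rational(1925, 2), Pow(2, Rational(1, 2)))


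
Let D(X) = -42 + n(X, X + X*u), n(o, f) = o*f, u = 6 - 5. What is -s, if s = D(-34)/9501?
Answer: -2270/9501 ≈ -0.23892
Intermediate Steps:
u = 1
n(o, f) = f*o
D(X) = -42 + 2*X² (D(X) = -42 + (X + X*1)*X = -42 + (X + X)*X = -42 + (2*X)*X = -42 + 2*X²)
s = 2270/9501 (s = (-42 + 2*(-34)²)/9501 = (-42 + 2*1156)*(1/9501) = (-42 + 2312)*(1/9501) = 2270*(1/9501) = 2270/9501 ≈ 0.23892)
-s = -1*2270/9501 = -2270/9501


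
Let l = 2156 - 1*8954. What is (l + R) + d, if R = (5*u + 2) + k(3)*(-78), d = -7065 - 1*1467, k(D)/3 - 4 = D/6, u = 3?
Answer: -16366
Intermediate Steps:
l = -6798 (l = 2156 - 8954 = -6798)
k(D) = 12 + D/2 (k(D) = 12 + 3*(D/6) = 12 + D/2)
d = -8532 (d = -7065 - 1467 = -8532)
R = -1036 (R = (5*3 + 2) + (12 + (½)*3)*(-78) = (15 + 2) + (12 + 3/2)*(-78) = 17 + (27/2)*(-78) = 17 - 1053 = -1036)
(l + R) + d = (-6798 - 1036) - 8532 = -7834 - 8532 = -16366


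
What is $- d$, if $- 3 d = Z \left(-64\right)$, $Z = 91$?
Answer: $- \frac{5824}{3} \approx -1941.3$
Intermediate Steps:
$d = \frac{5824}{3}$ ($d = - \frac{91 \left(-64\right)}{3} = \left(- \frac{1}{3}\right) \left(-5824\right) = \frac{5824}{3} \approx 1941.3$)
$- d = \left(-1\right) \frac{5824}{3} = - \frac{5824}{3}$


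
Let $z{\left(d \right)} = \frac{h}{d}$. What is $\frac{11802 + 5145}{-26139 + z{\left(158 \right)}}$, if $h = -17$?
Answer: $- \frac{382518}{589997} \approx -0.64834$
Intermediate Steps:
$z{\left(d \right)} = - \frac{17}{d}$
$\frac{11802 + 5145}{-26139 + z{\left(158 \right)}} = \frac{11802 + 5145}{-26139 - \frac{17}{158}} = \frac{16947}{-26139 - \frac{17}{158}} = \frac{16947}{- \frac{4129979}{158}} = 16947 \left(- \frac{158}{4129979}\right) = - \frac{382518}{589997}$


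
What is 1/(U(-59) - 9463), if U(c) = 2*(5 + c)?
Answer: -1/9571 ≈ -0.00010448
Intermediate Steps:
U(c) = 10 + 2*c
1/(U(-59) - 9463) = 1/((10 + 2*(-59)) - 9463) = 1/((10 - 118) - 9463) = 1/(-108 - 9463) = 1/(-9571) = -1/9571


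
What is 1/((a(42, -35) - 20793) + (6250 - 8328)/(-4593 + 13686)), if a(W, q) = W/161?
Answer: -209139/4348620463 ≈ -4.8093e-5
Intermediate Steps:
a(W, q) = W/161 (a(W, q) = W*(1/161) = W/161)
1/((a(42, -35) - 20793) + (6250 - 8328)/(-4593 + 13686)) = 1/(((1/161)*42 - 20793) + (6250 - 8328)/(-4593 + 13686)) = 1/((6/23 - 20793) - 2078/9093) = 1/(-478233/23 - 2078*1/9093) = 1/(-478233/23 - 2078/9093) = 1/(-4348620463/209139) = -209139/4348620463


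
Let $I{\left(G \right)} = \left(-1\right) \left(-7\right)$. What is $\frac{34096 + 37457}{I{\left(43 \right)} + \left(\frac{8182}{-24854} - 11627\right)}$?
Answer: $- \frac{296396377}{48135277} \approx -6.1576$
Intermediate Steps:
$I{\left(G \right)} = 7$
$\frac{34096 + 37457}{I{\left(43 \right)} + \left(\frac{8182}{-24854} - 11627\right)} = \frac{34096 + 37457}{7 + \left(\frac{8182}{-24854} - 11627\right)} = \frac{71553}{7 + \left(8182 \left(- \frac{1}{24854}\right) - 11627\right)} = \frac{71553}{7 - \frac{144492820}{12427}} = \frac{71553}{- \frac{144405831}{12427}} = 71553 \left(- \frac{12427}{144405831}\right) = - \frac{296396377}{48135277}$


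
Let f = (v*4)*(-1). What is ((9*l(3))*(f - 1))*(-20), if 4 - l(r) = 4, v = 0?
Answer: 0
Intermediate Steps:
l(r) = 0 (l(r) = 4 - 1*4 = 4 - 4 = 0)
f = 0 (f = (0*4)*(-1) = 0*(-1) = 0)
((9*l(3))*(f - 1))*(-20) = ((9*0)*(0 - 1))*(-20) = (0*(-1))*(-20) = 0*(-20) = 0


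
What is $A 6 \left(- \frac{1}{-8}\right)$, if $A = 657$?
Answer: $\frac{1971}{4} \approx 492.75$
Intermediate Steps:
$A 6 \left(- \frac{1}{-8}\right) = 657 \cdot 6 \left(- \frac{1}{-8}\right) = 657 \cdot 6 \left(\left(-1\right) \left(- \frac{1}{8}\right)\right) = 657 \cdot 6 \cdot \frac{1}{8} = 657 \cdot \frac{3}{4} = \frac{1971}{4}$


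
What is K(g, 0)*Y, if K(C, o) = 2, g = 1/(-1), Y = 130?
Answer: 260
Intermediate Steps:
g = -1
K(g, 0)*Y = 2*130 = 260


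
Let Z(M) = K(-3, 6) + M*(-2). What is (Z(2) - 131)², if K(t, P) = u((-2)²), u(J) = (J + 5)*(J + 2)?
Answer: 6561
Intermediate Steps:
u(J) = (2 + J)*(5 + J) (u(J) = (5 + J)*(2 + J) = (2 + J)*(5 + J))
K(t, P) = 54 (K(t, P) = 10 + ((-2)²)² + 7*(-2)² = 10 + 4² + 7*4 = 10 + 16 + 28 = 54)
Z(M) = 54 - 2*M (Z(M) = 54 + M*(-2) = 54 - 2*M)
(Z(2) - 131)² = ((54 - 2*2) - 131)² = ((54 - 4) - 131)² = (50 - 131)² = (-81)² = 6561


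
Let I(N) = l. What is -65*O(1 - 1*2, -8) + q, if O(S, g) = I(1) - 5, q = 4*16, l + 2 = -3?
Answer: 714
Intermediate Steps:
l = -5 (l = -2 - 3 = -5)
I(N) = -5
q = 64
O(S, g) = -10 (O(S, g) = -5 - 5 = -10)
-65*O(1 - 1*2, -8) + q = -65*(-10) + 64 = 650 + 64 = 714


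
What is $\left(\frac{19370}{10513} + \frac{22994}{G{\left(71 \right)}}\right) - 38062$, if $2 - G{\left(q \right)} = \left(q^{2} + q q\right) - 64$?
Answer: $- \frac{2003954059449}{52649104} \approx -38062.0$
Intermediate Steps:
$G{\left(q \right)} = 66 - 2 q^{2}$ ($G{\left(q \right)} = 2 - \left(\left(q^{2} + q q\right) - 64\right) = 2 - \left(\left(q^{2} + q^{2}\right) - 64\right) = 2 - \left(2 q^{2} - 64\right) = 2 - \left(-64 + 2 q^{2}\right) = 66 - 2 q^{2}$)
$\left(\frac{19370}{10513} + \frac{22994}{G{\left(71 \right)}}\right) - 38062 = \left(\frac{19370}{10513} + \frac{22994}{66 - 2 \cdot 71^{2}}\right) - 38062 = \left(19370 \cdot \frac{1}{10513} + \frac{22994}{66 - 10082}\right) - 38062 = \left(\frac{19370}{10513} + \frac{22994}{66 - 10082}\right) - 38062 = \left(\frac{19370}{10513} + \frac{22994}{-10016}\right) - 38062 = \left(\frac{19370}{10513} + 22994 \left(- \frac{1}{10016}\right)\right) - 38062 = \left(\frac{19370}{10513} - \frac{11497}{5008}\right) - 38062 = - \frac{23863001}{52649104} - 38062 = - \frac{2003954059449}{52649104}$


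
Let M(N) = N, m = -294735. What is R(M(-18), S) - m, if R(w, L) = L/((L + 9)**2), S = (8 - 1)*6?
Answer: 255535259/867 ≈ 2.9474e+5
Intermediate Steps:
S = 42 (S = 7*6 = 42)
R(w, L) = L/(9 + L)**2 (R(w, L) = L/((9 + L)**2) = L/(9 + L)**2)
R(M(-18), S) - m = 42/(9 + 42)**2 - 1*(-294735) = 42/51**2 + 294735 = 42*(1/2601) + 294735 = 14/867 + 294735 = 255535259/867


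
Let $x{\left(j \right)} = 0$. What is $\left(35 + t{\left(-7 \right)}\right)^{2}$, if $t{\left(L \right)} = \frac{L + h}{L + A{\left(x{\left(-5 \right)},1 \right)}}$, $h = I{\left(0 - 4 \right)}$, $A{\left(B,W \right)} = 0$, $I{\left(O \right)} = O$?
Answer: $\frac{65536}{49} \approx 1337.5$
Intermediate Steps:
$h = -4$ ($h = 0 - 4 = -4$)
$t{\left(L \right)} = \frac{-4 + L}{L}$ ($t{\left(L \right)} = \frac{L - 4}{L + 0} = \frac{-4 + L}{L}$)
$\left(35 + t{\left(-7 \right)}\right)^{2} = \left(35 + \frac{-4 - 7}{-7}\right)^{2} = \left(35 - - \frac{11}{7}\right)^{2} = \left(35 + \frac{11}{7}\right)^{2} = \left(\frac{256}{7}\right)^{2} = \frac{65536}{49}$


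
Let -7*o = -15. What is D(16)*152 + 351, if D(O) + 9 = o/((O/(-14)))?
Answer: -1302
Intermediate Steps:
o = 15/7 (o = -⅐*(-15) = 15/7 ≈ 2.1429)
D(O) = -9 - 30/O (D(O) = -9 + 15/(7*((O/(-14)))) = -9 + 15/(7*((O*(-1/14)))) = -9 + 15/(7*((-O/14))) = -9 + 15*(-14/O)/7 = -9 - 30/O)
D(16)*152 + 351 = (-9 - 30/16)*152 + 351 = (-9 - 30*1/16)*152 + 351 = (-9 - 15/8)*152 + 351 = -87/8*152 + 351 = -1653 + 351 = -1302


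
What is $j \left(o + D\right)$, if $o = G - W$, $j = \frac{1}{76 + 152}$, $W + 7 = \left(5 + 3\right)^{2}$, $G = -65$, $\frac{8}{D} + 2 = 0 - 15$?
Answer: $- \frac{347}{646} \approx -0.53715$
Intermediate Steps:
$D = - \frac{8}{17}$ ($D = \frac{8}{-2 + \left(0 - 15\right)} = \frac{8}{-2 - 15} = \frac{8}{-17} = 8 \left(- \frac{1}{17}\right) = - \frac{8}{17} \approx -0.47059$)
$W = 57$ ($W = -7 + \left(5 + 3\right)^{2} = -7 + 8^{2} = -7 + 64 = 57$)
$j = \frac{1}{228} \approx 0.004386$
$o = -122$ ($o = -65 - 57 = -122$)
$j \left(o + D\right) = \frac{-122 - \frac{8}{17}}{228} = \frac{1}{228} \left(- \frac{2082}{17}\right) = - \frac{347}{646}$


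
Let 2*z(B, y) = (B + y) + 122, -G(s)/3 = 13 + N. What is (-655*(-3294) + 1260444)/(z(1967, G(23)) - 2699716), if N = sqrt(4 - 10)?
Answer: -18448327239348/14565866226989 + 10254042*I*sqrt(6)/14565866226989 ≈ -1.2665 + 1.7244e-6*I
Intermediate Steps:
N = I*sqrt(6) (N = sqrt(-6) = I*sqrt(6) ≈ 2.4495*I)
G(s) = -39 - 3*I*sqrt(6) (G(s) = -3*(13 + I*sqrt(6)) = -39 - 3*I*sqrt(6))
z(B, y) = 61 + B/2 + y/2 (z(B, y) = ((B + y) + 122)/2 = (122 + B + y)/2 = 61 + B/2 + y/2)
(-655*(-3294) + 1260444)/(z(1967, G(23)) - 2699716) = (-655*(-3294) + 1260444)/((61 + (1/2)*1967 + (-39 - 3*I*sqrt(6))/2) - 2699716) = (2157570 + 1260444)/((61 + 1967/2 + (-39/2 - 3*I*sqrt(6)/2)) - 2699716) = 3418014/((1025 - 3*I*sqrt(6)/2) - 2699716) = 3418014/(-2698691 - 3*I*sqrt(6)/2)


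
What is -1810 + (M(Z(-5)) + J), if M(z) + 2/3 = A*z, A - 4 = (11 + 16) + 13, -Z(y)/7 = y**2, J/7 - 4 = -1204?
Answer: -53732/3 ≈ -17911.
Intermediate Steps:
J = -8400 (J = 28 + 7*(-1204) = 28 - 8428 = -8400)
Z(y) = -7*y**2
A = 44 (A = 4 + ((11 + 16) + 13) = 4 + (27 + 13) = 4 + 40 = 44)
M(z) = -2/3 + 44*z
-1810 + (M(Z(-5)) + J) = -1810 + ((-2/3 + 44*(-7*(-5)**2)) - 8400) = -1810 + ((-2/3 + 44*(-7*25)) - 8400) = -1810 + ((-2/3 + 44*(-175)) - 8400) = -1810 + ((-2/3 - 7700) - 8400) = -1810 + (-23102/3 - 8400) = -1810 - 48302/3 = -53732/3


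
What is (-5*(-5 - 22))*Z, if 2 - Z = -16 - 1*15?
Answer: 4455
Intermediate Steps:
Z = 33 (Z = 2 - (-16 - 1*15) = 2 - (-16 - 15) = 2 - 1*(-31) = 2 + 31 = 33)
(-5*(-5 - 22))*Z = -5*(-5 - 22)*33 = -5*(-27)*33 = 135*33 = 4455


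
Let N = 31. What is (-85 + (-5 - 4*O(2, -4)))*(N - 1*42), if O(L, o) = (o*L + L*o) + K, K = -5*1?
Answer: 66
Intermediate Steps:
K = -5
O(L, o) = -5 + 2*L*o (O(L, o) = (o*L + L*o) - 5 = (L*o + L*o) - 5 = 2*L*o - 5 = -5 + 2*L*o)
(-85 + (-5 - 4*O(2, -4)))*(N - 1*42) = (-85 + (-5 - 4*(-5 + 2*2*(-4))))*(31 - 1*42) = (-85 + (-5 - 4*(-5 - 16)))*(31 - 42) = (-85 + (-5 - 4*(-21)))*(-11) = (-85 + (-5 + 84))*(-11) = (-85 + 79)*(-11) = -6*(-11) = 66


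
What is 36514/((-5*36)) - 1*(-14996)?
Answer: 1331383/90 ≈ 14793.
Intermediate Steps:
36514/((-5*36)) - 1*(-14996) = 36514/(-180) + 14996 = 36514*(-1/180) + 14996 = -18257/90 + 14996 = 1331383/90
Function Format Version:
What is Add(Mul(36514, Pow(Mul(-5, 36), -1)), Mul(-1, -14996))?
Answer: Rational(1331383, 90) ≈ 14793.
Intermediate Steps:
Add(Mul(36514, Pow(Mul(-5, 36), -1)), Mul(-1, -14996)) = Add(Mul(36514, Pow(-180, -1)), 14996) = Add(Mul(36514, Rational(-1, 180)), 14996) = Add(Rational(-18257, 90), 14996) = Rational(1331383, 90)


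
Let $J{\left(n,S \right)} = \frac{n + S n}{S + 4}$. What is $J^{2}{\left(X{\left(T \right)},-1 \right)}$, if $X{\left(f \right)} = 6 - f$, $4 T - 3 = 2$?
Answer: $0$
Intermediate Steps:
$T = \frac{5}{4}$ ($T = \frac{3}{4} + \frac{1}{4} \cdot 2 = \frac{3}{4} + \frac{1}{2} = \frac{5}{4} \approx 1.25$)
$J{\left(n,S \right)} = \frac{n + S n}{4 + S}$
$J^{2}{\left(X{\left(T \right)},-1 \right)} = \left(\frac{\left(6 - \frac{5}{4}\right) \left(1 - 1\right)}{4 - 1}\right)^{2} = \left(\left(6 - \frac{5}{4}\right) \frac{1}{3} \cdot 0\right)^{2} = \left(\frac{19}{4} \cdot \frac{1}{3} \cdot 0\right)^{2} = 0^{2} = 0$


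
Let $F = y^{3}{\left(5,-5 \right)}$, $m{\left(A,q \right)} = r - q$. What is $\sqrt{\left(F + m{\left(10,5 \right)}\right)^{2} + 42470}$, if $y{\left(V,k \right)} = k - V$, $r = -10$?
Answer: $\sqrt{1072695} \approx 1035.7$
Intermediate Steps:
$m{\left(A,q \right)} = -10 - q$
$F = -1000$ ($F = \left(-5 - 5\right)^{3} = \left(-10\right)^{3} = -1000$)
$\sqrt{\left(F + m{\left(10,5 \right)}\right)^{2} + 42470} = \sqrt{\left(-1000 - 15\right)^{2} + 42470} = \sqrt{\left(-1015\right)^{2} + 42470} = \sqrt{1030225 + 42470} = \sqrt{1072695}$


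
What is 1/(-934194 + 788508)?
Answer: -1/145686 ≈ -6.8641e-6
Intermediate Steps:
1/(-934194 + 788508) = 1/(-145686) = -1/145686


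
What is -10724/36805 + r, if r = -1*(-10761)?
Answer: 396047881/36805 ≈ 10761.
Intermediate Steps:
r = 10761
-10724/36805 + r = -10724/36805 + 10761 = 396047881/36805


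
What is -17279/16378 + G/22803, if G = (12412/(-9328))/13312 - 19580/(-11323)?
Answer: -5326468835142463381/5049087167287308288 ≈ -1.0549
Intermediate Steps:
G = 46753710727/27038961664 (G = (12412*(-1/9328))*(1/13312) - 19580*(-1/11323) = -3103/2332*1/13312 + 19580/11323 = -3103/31043584 + 19580/11323 = 46753710727/27038961664 ≈ 1.7291)
-17279/16378 + G/22803 = -17279/16378 + (46753710727/27038961664)/22803 = -17279*1/16378 + (46753710727/27038961664)*(1/22803) = -17279/16378 + 46753710727/616569442824192 = -5326468835142463381/5049087167287308288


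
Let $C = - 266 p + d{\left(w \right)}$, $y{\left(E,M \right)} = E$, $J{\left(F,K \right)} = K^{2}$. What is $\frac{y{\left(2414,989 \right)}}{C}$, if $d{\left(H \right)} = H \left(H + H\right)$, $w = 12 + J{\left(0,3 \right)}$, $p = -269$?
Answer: $\frac{1207}{36218} \approx 0.033326$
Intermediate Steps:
$w = 21$ ($w = 12 + 3^{2} = 12 + 9 = 21$)
$d{\left(H \right)} = 2 H^{2}$ ($d{\left(H \right)} = H 2 H = 2 H^{2}$)
$C = 72436$ ($C = \left(-266\right) \left(-269\right) + 2 \cdot 21^{2} = 71554 + 2 \cdot 441 = 71554 + 882 = 72436$)
$\frac{y{\left(2414,989 \right)}}{C} = \frac{2414}{72436} = 2414 \cdot \frac{1}{72436} = \frac{1207}{36218}$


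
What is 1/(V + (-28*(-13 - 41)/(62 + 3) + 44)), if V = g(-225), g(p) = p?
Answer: -65/10253 ≈ -0.0063396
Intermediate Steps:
V = -225
1/(V + (-28*(-13 - 41)/(62 + 3) + 44)) = 1/(-225 + (-28*(-13 - 41)/(62 + 3) + 44)) = 1/(-225 + (-(-1512)/65 + 44)) = 1/(-225 + (-28*(-54/65) + 44)) = 1/(-225 + (1512/65 + 44)) = 1/(-225 + 4372/65) = 1/(-10253/65) = -65/10253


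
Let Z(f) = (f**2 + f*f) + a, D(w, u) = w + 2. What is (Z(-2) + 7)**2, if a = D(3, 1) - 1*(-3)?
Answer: 529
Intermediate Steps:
D(w, u) = 2 + w
a = 8 (a = (2 + 3) - 1*(-3) = 5 + 3 = 8)
Z(f) = 8 + 2*f**2 (Z(f) = (f**2 + f*f) + 8 = (f**2 + f**2) + 8 = 2*f**2 + 8 = 8 + 2*f**2)
(Z(-2) + 7)**2 = ((8 + 2*(-2)**2) + 7)**2 = ((8 + 2*4) + 7)**2 = ((8 + 8) + 7)**2 = (16 + 7)**2 = 23**2 = 529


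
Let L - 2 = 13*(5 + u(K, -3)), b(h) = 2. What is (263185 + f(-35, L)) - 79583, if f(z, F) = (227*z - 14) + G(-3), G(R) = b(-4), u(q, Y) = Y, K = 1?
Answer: 175645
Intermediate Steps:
G(R) = 2
L = 28 (L = 2 + 13*(5 - 3) = 2 + 13*2 = 2 + 26 = 28)
f(z, F) = -12 + 227*z (f(z, F) = (227*z - 14) + 2 = (-14 + 227*z) + 2 = -12 + 227*z)
(263185 + f(-35, L)) - 79583 = (263185 + (-12 + 227*(-35))) - 79583 = (263185 + (-12 - 7945)) - 79583 = (263185 - 7957) - 79583 = 255228 - 79583 = 175645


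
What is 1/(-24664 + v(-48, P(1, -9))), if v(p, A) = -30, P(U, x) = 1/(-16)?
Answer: -1/24694 ≈ -4.0496e-5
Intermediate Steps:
P(U, x) = -1/16
1/(-24664 + v(-48, P(1, -9))) = 1/(-24664 - 30) = 1/(-24694) = -1/24694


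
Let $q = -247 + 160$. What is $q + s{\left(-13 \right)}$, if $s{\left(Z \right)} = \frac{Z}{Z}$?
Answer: $-86$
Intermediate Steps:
$s{\left(Z \right)} = 1$
$q = -87$
$q + s{\left(-13 \right)} = -87 + 1 = -86$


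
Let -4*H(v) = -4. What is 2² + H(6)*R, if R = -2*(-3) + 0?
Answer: 10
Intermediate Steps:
H(v) = 1 (H(v) = -¼*(-4) = 1)
R = 6 (R = 6 + 0 = 6)
2² + H(6)*R = 2² + 1*6 = 4 + 6 = 10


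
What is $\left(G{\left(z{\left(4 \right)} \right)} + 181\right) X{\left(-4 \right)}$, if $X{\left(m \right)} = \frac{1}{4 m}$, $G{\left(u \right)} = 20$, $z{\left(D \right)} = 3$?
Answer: $- \frac{201}{16} \approx -12.563$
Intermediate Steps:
$X{\left(m \right)} = \frac{1}{4 m}$
$\left(G{\left(z{\left(4 \right)} \right)} + 181\right) X{\left(-4 \right)} = \left(20 + 181\right) \frac{1}{4 \left(-4\right)} = 201 \cdot \frac{1}{4} \left(- \frac{1}{4}\right) = 201 \left(- \frac{1}{16}\right) = - \frac{201}{16}$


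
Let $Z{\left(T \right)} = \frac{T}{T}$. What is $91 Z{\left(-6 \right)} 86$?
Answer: $7826$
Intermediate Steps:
$Z{\left(T \right)} = 1$
$91 Z{\left(-6 \right)} 86 = 91 \cdot 1 \cdot 86 = 91 \cdot 86 = 7826$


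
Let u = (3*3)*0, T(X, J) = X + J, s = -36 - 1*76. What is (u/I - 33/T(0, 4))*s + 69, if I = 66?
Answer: 993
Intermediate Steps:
s = -112 (s = -36 - 76 = -112)
T(X, J) = J + X
u = 0 (u = 9*0 = 0)
(u/I - 33/T(0, 4))*s + 69 = (0/66 - 33/(4 + 0))*(-112) + 69 = (0*(1/66) - 33/4)*(-112) + 69 = (0 - 33*¼)*(-112) + 69 = (0 - 33/4)*(-112) + 69 = -33/4*(-112) + 69 = 924 + 69 = 993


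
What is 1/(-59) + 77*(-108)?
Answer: -490645/59 ≈ -8316.0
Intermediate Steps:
1/(-59) + 77*(-108) = -1/59 - 8316 = -490645/59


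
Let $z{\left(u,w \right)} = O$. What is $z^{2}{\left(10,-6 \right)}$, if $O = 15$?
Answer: $225$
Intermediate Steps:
$z{\left(u,w \right)} = 15$
$z^{2}{\left(10,-6 \right)} = 15^{2} = 225$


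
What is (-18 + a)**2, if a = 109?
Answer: 8281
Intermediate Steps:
(-18 + a)**2 = (-18 + 109)**2 = 91**2 = 8281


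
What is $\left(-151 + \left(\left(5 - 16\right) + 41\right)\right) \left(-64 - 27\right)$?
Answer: $11011$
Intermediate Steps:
$\left(-151 + \left(\left(5 - 16\right) + 41\right)\right) \left(-64 - 27\right) = \left(-151 + \left(-11 + 41\right)\right) \left(-91\right) = \left(-151 + 30\right) \left(-91\right) = \left(-121\right) \left(-91\right) = 11011$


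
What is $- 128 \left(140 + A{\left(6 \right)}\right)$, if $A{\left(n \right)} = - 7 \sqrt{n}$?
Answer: $-17920 + 896 \sqrt{6} \approx -15725.0$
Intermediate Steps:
$- 128 \left(140 + A{\left(6 \right)}\right) = - 128 \left(140 - 7 \sqrt{6}\right) = -17920 + 896 \sqrt{6}$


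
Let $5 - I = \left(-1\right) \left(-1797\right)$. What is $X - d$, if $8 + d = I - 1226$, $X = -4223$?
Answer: $-1197$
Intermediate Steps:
$I = -1792$ ($I = 5 - \left(-1\right) \left(-1797\right) = 5 - 1797 = -1792$)
$d = -3026$ ($d = -8 - 3018 = -3026$)
$X - d = -4223 - -3026 = -4223 + 3026 = -1197$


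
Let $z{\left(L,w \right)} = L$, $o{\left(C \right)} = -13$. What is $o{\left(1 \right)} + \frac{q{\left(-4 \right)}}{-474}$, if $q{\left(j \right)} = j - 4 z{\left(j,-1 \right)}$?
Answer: $- \frac{1029}{79} \approx -13.025$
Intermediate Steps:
$q{\left(j \right)} = - 3 j$ ($q{\left(j \right)} = j - 4 j = - 3 j$)
$o{\left(1 \right)} + \frac{q{\left(-4 \right)}}{-474} = -13 + \frac{\left(-3\right) \left(-4\right)}{-474} = -13 + 12 \left(- \frac{1}{474}\right) = -13 - \frac{2}{79} = - \frac{1029}{79}$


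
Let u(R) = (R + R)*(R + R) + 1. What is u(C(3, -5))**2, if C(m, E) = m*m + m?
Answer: 332929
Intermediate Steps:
C(m, E) = m + m**2 (C(m, E) = m**2 + m = m + m**2)
u(R) = 1 + 4*R**2 (u(R) = (2*R)*(2*R) + 1 = 4*R**2 + 1 = 1 + 4*R**2)
u(C(3, -5))**2 = (1 + 4*(3*(1 + 3))**2)**2 = (1 + 4*(3*4)**2)**2 = (1 + 4*12**2)**2 = (1 + 4*144)**2 = (1 + 576)**2 = 577**2 = 332929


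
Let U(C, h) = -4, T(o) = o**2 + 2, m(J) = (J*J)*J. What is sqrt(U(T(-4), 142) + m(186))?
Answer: 2*sqrt(1608713) ≈ 2536.7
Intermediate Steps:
m(J) = J**3 (m(J) = J**2*J = J**3)
T(o) = 2 + o**2
sqrt(U(T(-4), 142) + m(186)) = sqrt(-4 + 186**3) = sqrt(-4 + 6434856) = sqrt(6434852) = 2*sqrt(1608713)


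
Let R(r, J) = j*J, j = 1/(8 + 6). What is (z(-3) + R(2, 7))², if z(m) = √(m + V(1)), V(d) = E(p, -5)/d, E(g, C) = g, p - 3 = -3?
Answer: -11/4 + I*√3 ≈ -2.75 + 1.732*I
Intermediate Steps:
p = 0 (p = 3 - 3 = 0)
V(d) = 0 (V(d) = 0/d = 0)
z(m) = √m (z(m) = √(m + 0) = √m)
j = 1/14 ≈ 0.071429
R(r, J) = J/14
(z(-3) + R(2, 7))² = (√(-3) + (1/14)*7)² = (I*√3 + ½)² = (½ + I*√3)²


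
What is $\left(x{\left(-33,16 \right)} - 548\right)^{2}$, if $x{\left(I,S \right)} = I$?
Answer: $337561$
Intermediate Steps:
$\left(x{\left(-33,16 \right)} - 548\right)^{2} = \left(-33 - 548\right)^{2} = \left(-581\right)^{2} = 337561$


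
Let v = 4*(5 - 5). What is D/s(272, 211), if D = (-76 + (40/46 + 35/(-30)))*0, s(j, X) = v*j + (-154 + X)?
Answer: 0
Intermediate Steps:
v = 0 (v = 4*0 = 0)
s(j, X) = -154 + X (s(j, X) = 0*j + (-154 + X) = 0 + (-154 + X) = -154 + X)
D = 0 (D = (-76 + (40*(1/46) + 35*(-1/30)))*0 = (-76 + (20/23 - 7/6))*0 = (-76 - 41/138)*0 = -10529/138*0 = 0)
D/s(272, 211) = 0/(-154 + 211) = 0/57 = 0*(1/57) = 0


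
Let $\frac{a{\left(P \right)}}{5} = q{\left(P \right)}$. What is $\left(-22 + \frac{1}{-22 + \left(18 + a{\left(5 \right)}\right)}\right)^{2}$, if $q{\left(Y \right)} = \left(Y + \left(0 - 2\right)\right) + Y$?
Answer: $\frac{625681}{1296} \approx 482.78$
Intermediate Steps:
$q{\left(Y \right)} = -2 + 2 Y$ ($q{\left(Y \right)} = \left(Y - 2\right) + Y = \left(-2 + Y\right) + Y = -2 + 2 Y$)
$a{\left(P \right)} = -10 + 10 P$ ($a{\left(P \right)} = 5 \left(-2 + 2 P\right) = -10 + 10 P$)
$\left(-22 + \frac{1}{-22 + \left(18 + a{\left(5 \right)}\right)}\right)^{2} = \left(-22 + \frac{1}{-22 + \left(18 + \left(-10 + 10 \cdot 5\right)\right)}\right)^{2} = \left(-22 + \frac{1}{-22 + \left(18 + \left(-10 + 50\right)\right)}\right)^{2} = \left(-22 + \frac{1}{-22 + \left(18 + 40\right)}\right)^{2} = \left(-22 + \frac{1}{-22 + 58}\right)^{2} = \left(-22 + \frac{1}{36}\right)^{2} = \left(- \frac{791}{36}\right)^{2} = \frac{625681}{1296}$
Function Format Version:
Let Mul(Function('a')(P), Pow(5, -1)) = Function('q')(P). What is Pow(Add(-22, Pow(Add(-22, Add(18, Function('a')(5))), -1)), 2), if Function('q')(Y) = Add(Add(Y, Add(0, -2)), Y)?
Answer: Rational(625681, 1296) ≈ 482.78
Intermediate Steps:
Function('q')(Y) = Add(-2, Mul(2, Y)) (Function('q')(Y) = Add(Add(Y, -2), Y) = Add(Add(-2, Y), Y) = Add(-2, Mul(2, Y)))
Function('a')(P) = Add(-10, Mul(10, P)) (Function('a')(P) = Mul(5, Add(-2, Mul(2, P))) = Add(-10, Mul(10, P)))
Pow(Add(-22, Pow(Add(-22, Add(18, Function('a')(5))), -1)), 2) = Pow(Add(-22, Pow(Add(-22, Add(18, Add(-10, Mul(10, 5)))), -1)), 2) = Pow(Add(-22, Pow(Add(-22, Add(18, Add(-10, 50))), -1)), 2) = Pow(Add(-22, Pow(Add(-22, Add(18, 40)), -1)), 2) = Pow(Add(-22, Pow(Add(-22, 58), -1)), 2) = Pow(Add(-22, Pow(36, -1)), 2) = Pow(Add(-22, Rational(1, 36)), 2) = Pow(Rational(-791, 36), 2) = Rational(625681, 1296)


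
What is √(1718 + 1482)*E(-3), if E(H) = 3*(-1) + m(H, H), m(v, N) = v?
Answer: -240*√2 ≈ -339.41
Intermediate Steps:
E(H) = -3 + H (E(H) = 3*(-1) + H = -3 + H)
√(1718 + 1482)*E(-3) = √(1718 + 1482)*(-3 - 3) = √3200*(-6) = (40*√2)*(-6) = -240*√2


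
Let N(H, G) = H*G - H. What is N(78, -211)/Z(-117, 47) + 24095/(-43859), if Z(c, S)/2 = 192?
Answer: -501711/11504 ≈ -43.612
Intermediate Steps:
N(H, G) = -H + G*H (N(H, G) = G*H - H = -H + G*H)
Z(c, S) = 384 (Z(c, S) = 2*192 = 384)
N(78, -211)/Z(-117, 47) + 24095/(-43859) = (78*(-1 - 211))/384 + 24095/(-43859) = (78*(-212))*(1/384) + 24095*(-1/43859) = -16536*1/384 - 395/719 = -689/16 - 395/719 = -501711/11504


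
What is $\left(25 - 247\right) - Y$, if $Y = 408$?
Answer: $-630$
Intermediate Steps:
$\left(25 - 247\right) - Y = \left(25 - 247\right) - 408 = -222 - 408 = -630$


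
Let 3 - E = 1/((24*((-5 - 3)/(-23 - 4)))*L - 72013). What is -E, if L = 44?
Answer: -1935912/645301 ≈ -3.0000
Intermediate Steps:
E = 1935912/645301 (E = 3 - 1/((24*((-5 - 3)/(-23 - 4)))*44 - 72013) = 3 - 1/((24*(-8/(-27)))*44 - 72013) = 3 - 1/((24*(-8*(-1/27)))*44 - 72013) = 3 - 1/((24*(8/27))*44 - 72013) = 3 - 1/((64/9)*44 - 72013) = 3 - 1/(2816/9 - 72013) = 3 - 1/(-645301/9) = 3 - 1*(-9/645301) = 3 + 9/645301 = 1935912/645301 ≈ 3.0000)
-E = -1*1935912/645301 = -1935912/645301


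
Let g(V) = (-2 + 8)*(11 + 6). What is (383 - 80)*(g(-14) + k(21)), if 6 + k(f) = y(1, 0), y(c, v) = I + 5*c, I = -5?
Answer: 29088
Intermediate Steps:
y(c, v) = -5 + 5*c
g(V) = 102 (g(V) = 6*17 = 102)
k(f) = -6 (k(f) = -6 + (-5 + 5*1) = -6 + (-5 + 5) = -6 + 0 = -6)
(383 - 80)*(g(-14) + k(21)) = (383 - 80)*(102 - 6) = 303*96 = 29088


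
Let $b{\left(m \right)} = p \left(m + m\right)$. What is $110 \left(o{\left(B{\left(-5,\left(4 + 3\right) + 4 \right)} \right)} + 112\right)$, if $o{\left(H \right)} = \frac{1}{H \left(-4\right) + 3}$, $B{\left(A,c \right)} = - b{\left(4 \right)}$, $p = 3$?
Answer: $\frac{110890}{9} \approx 12321.0$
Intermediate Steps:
$b{\left(m \right)} = 6 m$ ($b{\left(m \right)} = 3 \left(m + m\right) = 3 \cdot 2 m = 6 m$)
$B{\left(A,c \right)} = -24$ ($B{\left(A,c \right)} = - 6 \cdot 4 = \left(-1\right) 24 = -24$)
$o{\left(H \right)} = \frac{1}{3 - 4 H}$ ($o{\left(H \right)} = \frac{1}{- 4 H + 3} = \frac{1}{3 - 4 H}$)
$110 \left(o{\left(B{\left(-5,\left(4 + 3\right) + 4 \right)} \right)} + 112\right) = 110 \left(- \frac{1}{-3 + 4 \left(-24\right)} + 112\right) = 110 \left(- \frac{1}{-3 - 96} + 112\right) = 110 \left(- \frac{1}{-99} + 112\right) = 110 \left(\left(-1\right) \left(- \frac{1}{99}\right) + 112\right) = 110 \left(\frac{1}{99} + 112\right) = 110 \cdot \frac{11089}{99} = \frac{110890}{9}$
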